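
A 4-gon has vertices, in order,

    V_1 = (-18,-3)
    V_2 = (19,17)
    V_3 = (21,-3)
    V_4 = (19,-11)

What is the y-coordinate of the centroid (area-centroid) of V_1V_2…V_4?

Apply the shoelace (surveyor's) formula. First the cross-terms c_i = x_i·y_{i+1} − x_{i+1}·y_i:
  -249, -414, -174, -255  ⇒  2A = -1092, A = -546.
Then Σ (y_i + y_{i+1})·c_i = -3276, so ȳ = -3276 / (6·(-546)) = 1.

1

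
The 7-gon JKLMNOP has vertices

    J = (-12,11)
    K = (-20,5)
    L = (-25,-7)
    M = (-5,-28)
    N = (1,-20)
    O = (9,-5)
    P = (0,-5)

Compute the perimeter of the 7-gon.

108

|JK| = √((-8)² + (-6)²) = √100 = 10
|KL| = √((-5)² + (-12)²) = √169 = 13
|LM| = √((20)² + (-21)²) = √841 = 29
|MN| = √((6)² + (8)²) = √100 = 10
|NO| = √((8)² + (15)²) = √289 = 17
|OP| = √((-9)² + (0)²) = √81 = 9
|PJ| = √((-12)² + (16)²) = √400 = 20
Perimeter = 10 + 13 + 29 + 10 + 17 + 9 + 20 = 108.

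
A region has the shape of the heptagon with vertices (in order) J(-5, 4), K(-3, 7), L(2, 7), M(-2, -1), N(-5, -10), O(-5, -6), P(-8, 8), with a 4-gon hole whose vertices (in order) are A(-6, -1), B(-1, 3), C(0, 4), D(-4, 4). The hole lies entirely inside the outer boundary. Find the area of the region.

55

Outer boundary:
Apply the shoelace formula: 2A = Σ (x_i·y_{i+1} − x_{i+1}·y_i), indices taken mod 7.
Cross-terms: -23, -35, 12, 15, -20, -88, 8  ⇒  Σ = -131
Area = |Σ|/2 = 65.5.
Hole:
Apply the shoelace (surveyor's) formula: 2A = Σ (x_i·y_{i+1} − x_{i+1}·y_i), indices taken mod 4.
Cross-terms: -19, -4, 16, 28  ⇒  Σ = 21
Area = |Σ|/2 = 10.5.
Net area = 65.5 − 10.5 = 55.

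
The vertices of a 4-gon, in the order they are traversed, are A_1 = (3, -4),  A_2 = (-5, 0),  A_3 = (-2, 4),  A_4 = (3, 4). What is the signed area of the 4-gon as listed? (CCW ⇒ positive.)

Cross-terms: -20, -20, -20, -24  ⇒  Σ = -84
Signed area = Σ/2 = -42 (negative ⇒ clockwise traversal).

-42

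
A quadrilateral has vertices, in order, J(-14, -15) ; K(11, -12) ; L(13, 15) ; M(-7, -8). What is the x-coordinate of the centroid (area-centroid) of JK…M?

127/36

Apply the shoelace (surveyor's) formula. First the cross-terms c_i = x_i·y_{i+1} − x_{i+1}·y_i:
  333, 321, 1, -7  ⇒  2A = 648, A = 324.
Then Σ (x_i + x_{i+1})·c_i = 6858, so x̄ = 6858 / (6·324) = 127/36.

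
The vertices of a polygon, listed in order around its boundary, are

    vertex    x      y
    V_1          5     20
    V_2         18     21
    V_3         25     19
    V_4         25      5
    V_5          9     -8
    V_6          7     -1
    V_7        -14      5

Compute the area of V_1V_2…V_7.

Σ = (-255) + (-183) + (-350) + (-245) + (47) + (21) + (-305) = -1270
Area = |Σ|/2 = 635.

635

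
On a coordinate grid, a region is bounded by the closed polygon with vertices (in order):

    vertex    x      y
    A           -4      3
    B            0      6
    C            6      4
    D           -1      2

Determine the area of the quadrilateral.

19.5

Σ = (-24) + (-36) + (16) + (5) = -39
Area = |Σ|/2 = 19.5.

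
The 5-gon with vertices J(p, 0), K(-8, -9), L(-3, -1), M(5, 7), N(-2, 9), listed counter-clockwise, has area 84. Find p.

Write out the shoelace sum; only the two edges meeting at J involve p:
2·Area = [((-2)·0 − p·9) + (p·(-9) − (-8)·0)] + 24
       = -18·p + 24 = 168
⇒ p = -8.

-8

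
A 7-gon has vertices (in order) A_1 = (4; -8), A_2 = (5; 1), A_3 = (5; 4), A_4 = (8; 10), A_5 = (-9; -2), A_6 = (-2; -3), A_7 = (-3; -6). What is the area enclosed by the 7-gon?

112.5

A_1→A_2: (4)(1) − (5)(-8) = 44
A_2→A_3: (5)(4) − (5)(1) = 15
A_3→A_4: (5)(10) − (8)(4) = 18
A_4→A_5: (8)(-2) − (-9)(10) = 74
A_5→A_6: (-9)(-3) − (-2)(-2) = 23
A_6→A_7: (-2)(-6) − (-3)(-3) = 3
A_7→A_1: (-3)(-8) − (4)(-6) = 48
Σ = 225
Area = |Σ|/2 = 112.5.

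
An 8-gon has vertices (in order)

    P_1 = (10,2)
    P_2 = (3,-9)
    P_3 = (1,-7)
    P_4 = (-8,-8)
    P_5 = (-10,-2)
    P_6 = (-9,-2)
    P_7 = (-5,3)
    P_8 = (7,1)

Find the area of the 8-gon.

Σ = (-96) + (-12) + (-64) + (-64) + (2) + (-37) + (-26) + (4) = -293
Area = |Σ|/2 = 146.5.

146.5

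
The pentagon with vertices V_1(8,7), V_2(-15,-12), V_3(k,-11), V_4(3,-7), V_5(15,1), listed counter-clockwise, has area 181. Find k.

-10

Write out the shoelace sum; only the two edges meeting at V_3 involve k:
2·Area = [((-15)·(-11) − k·(-12)) + (k·(-7) − 3·(-11))] + 214
       = 5·k + 412 = 362
⇒ k = -10.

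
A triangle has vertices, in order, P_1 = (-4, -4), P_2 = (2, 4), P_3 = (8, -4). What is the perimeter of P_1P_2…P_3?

|P_1P_2| = √((6)² + (8)²) = √100 = 10
|P_2P_3| = √((6)² + (-8)²) = √100 = 10
|P_3P_1| = √((-12)² + (0)²) = √144 = 12
Perimeter = 10 + 10 + 12 = 32.

32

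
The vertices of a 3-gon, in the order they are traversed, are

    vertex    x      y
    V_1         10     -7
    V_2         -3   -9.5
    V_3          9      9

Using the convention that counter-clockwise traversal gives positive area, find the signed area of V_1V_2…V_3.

-105.25

Apply the shoelace (surveyor's) formula: 2A = Σ (x_i·y_{i+1} − x_{i+1}·y_i), indices taken mod 3.
Σ = (-116) + (58.5) + (-153) = -210.5
Signed area = Σ/2 = -105.25 (negative ⇒ clockwise traversal).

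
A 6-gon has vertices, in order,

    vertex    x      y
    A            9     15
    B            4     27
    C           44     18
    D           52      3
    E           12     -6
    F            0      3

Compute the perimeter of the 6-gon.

142

|AB| = √((-5)² + (12)²) = √169 = 13
|BC| = √((40)² + (-9)²) = √1681 = 41
|CD| = √((8)² + (-15)²) = √289 = 17
|DE| = √((-40)² + (-9)²) = √1681 = 41
|EF| = √((-12)² + (9)²) = √225 = 15
|FA| = √((9)² + (12)²) = √225 = 15
Perimeter = 13 + 41 + 17 + 41 + 15 + 15 = 142.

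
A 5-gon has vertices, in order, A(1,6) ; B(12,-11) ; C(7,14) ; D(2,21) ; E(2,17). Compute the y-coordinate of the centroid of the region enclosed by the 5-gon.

408/67

Apply the surveyor's formula. First the cross-terms c_i = x_i·y_{i+1} − x_{i+1}·y_i:
  -83, 245, 119, -8, -5  ⇒  2A = 268, A = 134.
Then Σ (y_i + y_{i+1})·c_i = 4896, so ȳ = 4896 / (6·134) = 408/67.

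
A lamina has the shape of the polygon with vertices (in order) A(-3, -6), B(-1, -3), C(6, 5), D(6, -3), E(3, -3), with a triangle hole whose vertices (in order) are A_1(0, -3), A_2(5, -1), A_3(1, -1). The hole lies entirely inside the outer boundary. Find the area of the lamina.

Outer boundary:
A→B: (-3)(-3) − (-1)(-6) = 3
B→C: (-1)(5) − (6)(-3) = 13
C→D: (6)(-3) − (6)(5) = -48
D→E: (6)(-3) − (3)(-3) = -9
E→A: (3)(-6) − (-3)(-3) = -27
Σ = -68
Area = |Σ|/2 = 34.
Hole:
Apply Gauss's area formula: 2A = Σ (x_i·y_{i+1} − x_{i+1}·y_i), indices taken mod 3.
Σ = (15) + (-4) + (-3) = 8
Area = |Σ|/2 = 4.
Net area = 34 − 4 = 30.

30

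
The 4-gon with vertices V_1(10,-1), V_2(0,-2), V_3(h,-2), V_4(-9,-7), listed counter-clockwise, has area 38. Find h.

-7

Write out the shoelace sum; only the two edges meeting at V_3 involve h:
2·Area = [(0·(-2) − h·(-2)) + (h·(-7) − (-9)·(-2))] + 59
       = -5·h + 41 = 76
⇒ h = -7.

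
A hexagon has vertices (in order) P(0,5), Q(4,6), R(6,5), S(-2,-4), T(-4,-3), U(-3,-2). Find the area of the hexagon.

Apply Gauss's area formula: 2A = Σ (x_i·y_{i+1} − x_{i+1}·y_i), indices taken mod 6.
Σ = (-20) + (-16) + (-14) + (-10) + (-1) + (-15) = -76
Area = |Σ|/2 = 38.

38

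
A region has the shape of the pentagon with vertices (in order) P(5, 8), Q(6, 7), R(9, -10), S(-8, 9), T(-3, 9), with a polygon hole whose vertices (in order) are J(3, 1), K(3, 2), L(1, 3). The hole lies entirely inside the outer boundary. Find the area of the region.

Outer boundary:
Cross-terms: -13, -123, 1, -45, -69  ⇒  Σ = -249
Area = |Σ|/2 = 124.5.
Hole:
Cross-terms: 3, 7, -8  ⇒  Σ = 2
Area = |Σ|/2 = 1.
Net area = 124.5 − 1 = 123.5.

123.5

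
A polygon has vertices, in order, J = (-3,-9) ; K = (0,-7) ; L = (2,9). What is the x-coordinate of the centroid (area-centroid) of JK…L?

-1/3

Apply the shoelace formula. First the cross-terms c_i = x_i·y_{i+1} − x_{i+1}·y_i:
  21, 14, 9  ⇒  2A = 44, A = 22.
Then Σ (x_i + x_{i+1})·c_i = -44, so x̄ = -44 / (6·22) = -1/3.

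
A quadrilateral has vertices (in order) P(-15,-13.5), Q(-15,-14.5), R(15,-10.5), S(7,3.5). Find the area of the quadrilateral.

Apply Gauss's area formula: 2A = Σ (x_i·y_{i+1} − x_{i+1}·y_i), indices taken mod 4.
P→Q: (-15)(-14.5) − (-15)(-13.5) = 15
Q→R: (-15)(-10.5) − (15)(-14.5) = 375
R→S: (15)(3.5) − (7)(-10.5) = 126
S→P: (7)(-13.5) − (-15)(3.5) = -42
Σ = 474
Area = |Σ|/2 = 237.

237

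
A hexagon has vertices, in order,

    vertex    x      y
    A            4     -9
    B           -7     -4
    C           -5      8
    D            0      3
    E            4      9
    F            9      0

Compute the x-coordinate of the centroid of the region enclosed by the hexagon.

155/172

Apply the surveyor's formula. First the cross-terms c_i = x_i·y_{i+1} − x_{i+1}·y_i:
  -79, -76, -15, -12, -81, -81  ⇒  2A = -344, A = -172.
Then Σ (x_i + x_{i+1})·c_i = -930, so x̄ = -930 / (6·(-172)) = 155/172.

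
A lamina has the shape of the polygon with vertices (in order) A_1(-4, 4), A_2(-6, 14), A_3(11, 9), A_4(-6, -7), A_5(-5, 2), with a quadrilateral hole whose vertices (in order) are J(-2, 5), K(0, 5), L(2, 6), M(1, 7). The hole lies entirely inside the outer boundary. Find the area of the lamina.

Outer boundary:
Σ = (-32) + (-208) + (-23) + (-47) + (-12) = -322
Area = |Σ|/2 = 161.
Hole:
Apply the surveyor's formula: 2A = Σ (x_i·y_{i+1} − x_{i+1}·y_i), indices taken mod 4.
Σ = (-10) + (-10) + (8) + (19) = 7
Area = |Σ|/2 = 3.5.
Net area = 161 − 3.5 = 157.5.

157.5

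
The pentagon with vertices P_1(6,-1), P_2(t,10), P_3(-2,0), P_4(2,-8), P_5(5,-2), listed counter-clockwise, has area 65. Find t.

-9

Write out the shoelace sum; only the two edges meeting at P_2 involve t:
2·Area = [(6·10 − t·(-1)) + (t·0 − (-2)·10)] + 59
       = 1·t + 139 = 130
⇒ t = -9.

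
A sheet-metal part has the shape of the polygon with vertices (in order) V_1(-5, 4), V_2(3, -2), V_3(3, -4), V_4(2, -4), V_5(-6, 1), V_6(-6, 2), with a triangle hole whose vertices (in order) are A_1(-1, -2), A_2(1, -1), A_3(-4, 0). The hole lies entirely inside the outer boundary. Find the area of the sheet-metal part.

23.5

Outer boundary:
V_1→V_2: (-5)(-2) − (3)(4) = -2
V_2→V_3: (3)(-4) − (3)(-2) = -6
V_3→V_4: (3)(-4) − (2)(-4) = -4
V_4→V_5: (2)(1) − (-6)(-4) = -22
V_5→V_6: (-6)(2) − (-6)(1) = -6
V_6→V_1: (-6)(4) − (-5)(2) = -14
Σ = -54
Area = |Σ|/2 = 27.
Hole:
A_1→A_2: (-1)(-1) − (1)(-2) = 3
A_2→A_3: (1)(0) − (-4)(-1) = -4
A_3→A_1: (-4)(-2) − (-1)(0) = 8
Σ = 7
Area = |Σ|/2 = 3.5.
Net area = 27 − 3.5 = 23.5.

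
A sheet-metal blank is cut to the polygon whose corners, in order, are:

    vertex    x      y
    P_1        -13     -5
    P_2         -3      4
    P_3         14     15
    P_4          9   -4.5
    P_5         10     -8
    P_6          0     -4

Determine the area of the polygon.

Apply the surveyor's formula: 2A = Σ (x_i·y_{i+1} − x_{i+1}·y_i), indices taken mod 6.
Σ = (-67) + (-101) + (-198) + (-27) + (-40) + (-52) = -485
Area = |Σ|/2 = 242.5.

242.5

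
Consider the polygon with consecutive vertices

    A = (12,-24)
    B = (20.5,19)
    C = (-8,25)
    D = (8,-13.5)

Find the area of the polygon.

Apply the shoelace formula: 2A = Σ (x_i·y_{i+1} − x_{i+1}·y_i), indices taken mod 4.
A→B: (12)(19) − (20.5)(-24) = 720
B→C: (20.5)(25) − (-8)(19) = 664.5
C→D: (-8)(-13.5) − (8)(25) = -92
D→A: (8)(-24) − (12)(-13.5) = -30
Σ = 1262.5
Area = |Σ|/2 = 631.25.

631.25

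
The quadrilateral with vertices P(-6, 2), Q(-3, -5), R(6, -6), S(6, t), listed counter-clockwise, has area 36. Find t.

-5

Write out the shoelace sum; only the two edges meeting at S involve t:
2·Area = [(6·t − 6·(-6)) + (6·2 − (-6)·t)] + 84
       = 12·t + 132 = 72
⇒ t = -5.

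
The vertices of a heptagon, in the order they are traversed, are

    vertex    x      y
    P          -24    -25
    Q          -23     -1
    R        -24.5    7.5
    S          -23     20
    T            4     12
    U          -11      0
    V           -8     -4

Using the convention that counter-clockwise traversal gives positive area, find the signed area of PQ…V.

-570.75

Apply the shoelace formula: 2A = Σ (x_i·y_{i+1} − x_{i+1}·y_i), indices taken mod 7.
Σ = (-551) + (-197) + (-317.5) + (-356) + (132) + (44) + (104) = -1141.5
Signed area = Σ/2 = -570.75 (negative ⇒ clockwise traversal).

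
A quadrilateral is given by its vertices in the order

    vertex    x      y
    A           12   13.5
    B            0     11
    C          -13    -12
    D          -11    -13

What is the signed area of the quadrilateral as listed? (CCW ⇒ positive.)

Apply the shoelace formula: 2A = Σ (x_i·y_{i+1} − x_{i+1}·y_i), indices taken mod 4.
Cross-terms: 132, 143, 37, 7.5  ⇒  Σ = 319.5
Signed area = Σ/2 = 159.75 (positive ⇒ counter-clockwise traversal).

159.75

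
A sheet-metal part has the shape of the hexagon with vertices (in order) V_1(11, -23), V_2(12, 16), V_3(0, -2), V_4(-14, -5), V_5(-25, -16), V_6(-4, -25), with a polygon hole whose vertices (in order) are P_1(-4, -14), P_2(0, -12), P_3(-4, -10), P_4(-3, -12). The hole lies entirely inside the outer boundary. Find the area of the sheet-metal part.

707.5

Outer boundary:
Apply the shoelace formula: 2A = Σ (x_i·y_{i+1} − x_{i+1}·y_i), indices taken mod 6.
Σ = (452) + (-24) + (-28) + (99) + (561) + (367) = 1427
Area = |Σ|/2 = 713.5.
Hole:
Apply the surveyor's formula: 2A = Σ (x_i·y_{i+1} − x_{i+1}·y_i), indices taken mod 4.
Σ = (48) + (-48) + (18) + (-6) = 12
Area = |Σ|/2 = 6.
Net area = 713.5 − 6 = 707.5.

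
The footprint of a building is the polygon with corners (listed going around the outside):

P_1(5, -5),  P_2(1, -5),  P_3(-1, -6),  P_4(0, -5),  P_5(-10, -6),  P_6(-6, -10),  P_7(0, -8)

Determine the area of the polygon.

38

Σ = (-20) + (-11) + (5) + (-50) + (64) + (48) + (40) = 76
Area = |Σ|/2 = 38.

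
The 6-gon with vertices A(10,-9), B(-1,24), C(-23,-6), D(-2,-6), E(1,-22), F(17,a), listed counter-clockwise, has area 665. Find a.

-16

The doubled signed area Σ (x_i y_{i+1} − x_{i+1} y_i) is linear in a.
With a=0 it equals 1186; the coefficient of a is -9 (from the two edges through F).
So -9·a + 1186 = 2·665 = 1330 ⇒ a = -16.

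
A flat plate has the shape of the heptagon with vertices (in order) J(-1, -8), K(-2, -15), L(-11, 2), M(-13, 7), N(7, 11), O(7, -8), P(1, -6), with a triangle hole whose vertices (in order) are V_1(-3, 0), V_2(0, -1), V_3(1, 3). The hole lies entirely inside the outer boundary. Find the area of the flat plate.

Outer boundary:
Cross-terms: -1, -169, -51, -192, -133, -34, -14  ⇒  Σ = -594
Area = |Σ|/2 = 297.
Hole:
Apply Gauss's area formula: 2A = Σ (x_i·y_{i+1} − x_{i+1}·y_i), indices taken mod 3.
Cross-terms: 3, 1, 9  ⇒  Σ = 13
Area = |Σ|/2 = 6.5.
Net area = 297 − 6.5 = 290.5.

290.5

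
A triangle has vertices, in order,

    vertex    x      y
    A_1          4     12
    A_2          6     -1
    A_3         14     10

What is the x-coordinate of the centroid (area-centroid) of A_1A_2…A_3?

8

Apply Gauss's area formula. First the cross-terms c_i = x_i·y_{i+1} − x_{i+1}·y_i:
  -76, 74, 128  ⇒  2A = 126, A = 63.
Then Σ (x_i + x_{i+1})·c_i = 3024, so x̄ = 3024 / (6·63) = 8.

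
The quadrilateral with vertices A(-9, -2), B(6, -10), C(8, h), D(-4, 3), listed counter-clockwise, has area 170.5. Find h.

Write out the shoelace sum; only the two edges meeting at C involve h:
2·Area = [(6·h − 8·(-10)) + (8·3 − (-4)·h)] + 137
       = 10·h + 241 = 341
⇒ h = 10.

10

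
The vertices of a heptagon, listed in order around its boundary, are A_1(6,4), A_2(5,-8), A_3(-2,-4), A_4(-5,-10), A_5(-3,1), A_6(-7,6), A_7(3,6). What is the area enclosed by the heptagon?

117

Apply Gauss's area formula: 2A = Σ (x_i·y_{i+1} − x_{i+1}·y_i), indices taken mod 7.
Cross-terms: -68, -36, 0, -35, -11, -60, -24  ⇒  Σ = -234
Area = |Σ|/2 = 117.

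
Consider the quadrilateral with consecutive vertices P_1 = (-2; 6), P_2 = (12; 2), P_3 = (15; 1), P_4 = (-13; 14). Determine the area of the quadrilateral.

Apply the shoelace (surveyor's) formula: 2A = Σ (x_i·y_{i+1} − x_{i+1}·y_i), indices taken mod 4.
Cross-terms: -76, -18, 223, -50  ⇒  Σ = 79
Area = |Σ|/2 = 39.5.

39.5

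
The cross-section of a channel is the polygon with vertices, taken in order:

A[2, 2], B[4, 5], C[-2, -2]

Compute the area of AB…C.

2

Apply the shoelace (surveyor's) formula: 2A = Σ (x_i·y_{i+1} − x_{i+1}·y_i), indices taken mod 3.
A→B: (2)(5) − (4)(2) = 2
B→C: (4)(-2) − (-2)(5) = 2
C→A: (-2)(2) − (2)(-2) = 0
Σ = 4
Area = |Σ|/2 = 2.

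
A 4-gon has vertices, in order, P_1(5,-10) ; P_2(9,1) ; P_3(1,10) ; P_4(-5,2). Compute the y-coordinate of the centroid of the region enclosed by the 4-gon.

107/207

Apply the surveyor's formula. First the cross-terms c_i = x_i·y_{i+1} − x_{i+1}·y_i:
  95, 89, 52, 40  ⇒  2A = 276, A = 138.
Then Σ (y_i + y_{i+1})·c_i = 428, so ȳ = 428 / (6·138) = 107/207.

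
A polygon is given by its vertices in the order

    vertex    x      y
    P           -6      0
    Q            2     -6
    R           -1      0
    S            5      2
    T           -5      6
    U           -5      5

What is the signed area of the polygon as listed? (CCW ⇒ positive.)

51.5

Apply the shoelace formula: 2A = Σ (x_i·y_{i+1} − x_{i+1}·y_i), indices taken mod 6.
Σ = (36) + (-6) + (-2) + (40) + (5) + (30) = 103
Signed area = Σ/2 = 51.5 (positive ⇒ counter-clockwise traversal).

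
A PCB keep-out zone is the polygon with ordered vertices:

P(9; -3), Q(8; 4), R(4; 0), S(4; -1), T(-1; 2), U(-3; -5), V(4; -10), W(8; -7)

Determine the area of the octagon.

99.5

Apply the surveyor's formula: 2A = Σ (x_i·y_{i+1} − x_{i+1}·y_i), indices taken mod 8.
Σ = (60) + (-16) + (-4) + (7) + (11) + (50) + (52) + (39) = 199
Area = |Σ|/2 = 99.5.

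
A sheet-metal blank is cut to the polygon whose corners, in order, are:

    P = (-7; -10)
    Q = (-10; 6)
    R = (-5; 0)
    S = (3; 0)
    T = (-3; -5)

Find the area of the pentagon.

66

Apply the shoelace (surveyor's) formula: 2A = Σ (x_i·y_{i+1} − x_{i+1}·y_i), indices taken mod 5.
Cross-terms: -142, 30, 0, -15, -5  ⇒  Σ = -132
Area = |Σ|/2 = 66.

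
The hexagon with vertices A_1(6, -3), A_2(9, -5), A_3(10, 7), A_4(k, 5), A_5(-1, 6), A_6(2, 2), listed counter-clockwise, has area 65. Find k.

The doubled signed area Σ (x_i y_{i+1} − x_{i+1} y_i) is linear in k.
With k=0 it equals 133; the coefficient of k is -1 (from the two edges through A_4).
So -1·k + 133 = 2·65 = 130 ⇒ k = 3.

3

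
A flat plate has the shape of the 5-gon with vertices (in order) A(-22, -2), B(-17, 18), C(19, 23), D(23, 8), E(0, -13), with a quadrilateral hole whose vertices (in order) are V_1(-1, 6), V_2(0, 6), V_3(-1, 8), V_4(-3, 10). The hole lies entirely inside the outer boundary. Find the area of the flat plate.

1059.5

Outer boundary:
Σ = (-430) + (-733) + (-377) + (-299) + (-286) = -2125
Area = |Σ|/2 = 1062.5.
Hole:
Apply Gauss's area formula: 2A = Σ (x_i·y_{i+1} − x_{i+1}·y_i), indices taken mod 4.
Σ = (-6) + (6) + (14) + (-8) = 6
Area = |Σ|/2 = 3.
Net area = 1062.5 − 3 = 1059.5.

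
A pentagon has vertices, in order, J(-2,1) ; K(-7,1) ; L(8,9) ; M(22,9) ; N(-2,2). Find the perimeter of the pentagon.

62

|JK| = √((-5)² + (0)²) = √25 = 5
|KL| = √((15)² + (8)²) = √289 = 17
|LM| = √((14)² + (0)²) = √196 = 14
|MN| = √((-24)² + (-7)²) = √625 = 25
|NJ| = √((0)² + (-1)²) = √1 = 1
Perimeter = 5 + 17 + 14 + 25 + 1 = 62.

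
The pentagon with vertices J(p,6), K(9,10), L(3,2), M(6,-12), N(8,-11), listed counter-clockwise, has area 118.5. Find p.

Write out the shoelace sum; only the two edges meeting at J involve p:
2·Area = [(8·6 − p·(-11)) + (p·10 − 9·6)] + -30
       = 21·p + -36 = 237
⇒ p = 13.

13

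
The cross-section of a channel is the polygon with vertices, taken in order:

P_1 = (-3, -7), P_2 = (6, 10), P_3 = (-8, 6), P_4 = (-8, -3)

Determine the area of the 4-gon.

123.5

Apply Gauss's area formula: 2A = Σ (x_i·y_{i+1} − x_{i+1}·y_i), indices taken mod 4.
P_1→P_2: (-3)(10) − (6)(-7) = 12
P_2→P_3: (6)(6) − (-8)(10) = 116
P_3→P_4: (-8)(-3) − (-8)(6) = 72
P_4→P_1: (-8)(-7) − (-3)(-3) = 47
Σ = 247
Area = |Σ|/2 = 123.5.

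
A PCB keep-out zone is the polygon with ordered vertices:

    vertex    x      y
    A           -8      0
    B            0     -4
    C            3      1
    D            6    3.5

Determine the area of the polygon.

38.25

Cross-terms: 32, 12, 4.5, 28  ⇒  Σ = 76.5
Area = |Σ|/2 = 38.25.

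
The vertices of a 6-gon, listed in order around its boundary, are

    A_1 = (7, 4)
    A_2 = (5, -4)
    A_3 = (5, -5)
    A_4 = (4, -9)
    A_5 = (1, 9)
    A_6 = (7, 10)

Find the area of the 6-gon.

64

Σ = (-48) + (-5) + (-25) + (45) + (-53) + (-42) = -128
Area = |Σ|/2 = 64.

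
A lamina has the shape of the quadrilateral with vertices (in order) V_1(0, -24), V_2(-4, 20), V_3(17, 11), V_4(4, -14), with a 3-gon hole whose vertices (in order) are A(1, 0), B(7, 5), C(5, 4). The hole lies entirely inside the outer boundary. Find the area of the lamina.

427

Outer boundary:
Apply the surveyor's formula: 2A = Σ (x_i·y_{i+1} − x_{i+1}·y_i), indices taken mod 4.
Σ = (-96) + (-384) + (-282) + (-96) = -858
Area = |Σ|/2 = 429.
Hole:
Cross-terms: 5, 3, -4  ⇒  Σ = 4
Area = |Σ|/2 = 2.
Net area = 429 − 2 = 427.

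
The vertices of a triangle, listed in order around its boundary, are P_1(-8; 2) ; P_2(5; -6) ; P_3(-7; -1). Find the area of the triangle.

15.5

Apply the shoelace formula: 2A = Σ (x_i·y_{i+1} − x_{i+1}·y_i), indices taken mod 3.
Cross-terms: 38, -47, -22  ⇒  Σ = -31
Area = |Σ|/2 = 15.5.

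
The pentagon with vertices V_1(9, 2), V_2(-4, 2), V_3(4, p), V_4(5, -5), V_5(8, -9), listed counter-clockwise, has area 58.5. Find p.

The doubled signed area Σ (x_i y_{i+1} − x_{i+1} y_i) is linear in p.
With p=0 it equals 90; the coefficient of p is -9 (from the two edges through V_3).
So -9·p + 90 = 2·58.5 = 117 ⇒ p = -3.

-3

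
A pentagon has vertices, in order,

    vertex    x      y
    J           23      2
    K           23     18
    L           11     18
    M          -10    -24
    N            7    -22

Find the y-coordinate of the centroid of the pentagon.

Apply the shoelace (surveyor's) formula. First the cross-terms c_i = x_i·y_{i+1} − x_{i+1}·y_i:
  368, 216, -84, 388, 520  ⇒  2A = 1408, A = 704.
Then Σ (y_i + y_{i+1})·c_i = -12608, so ȳ = -12608 / (6·704) = -197/66.

-197/66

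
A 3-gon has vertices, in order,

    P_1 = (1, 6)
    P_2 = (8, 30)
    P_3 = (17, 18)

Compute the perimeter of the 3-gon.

60

|P_1P_2| = √((7)² + (24)²) = √625 = 25
|P_2P_3| = √((9)² + (-12)²) = √225 = 15
|P_3P_1| = √((-16)² + (-12)²) = √400 = 20
Perimeter = 25 + 15 + 20 = 60.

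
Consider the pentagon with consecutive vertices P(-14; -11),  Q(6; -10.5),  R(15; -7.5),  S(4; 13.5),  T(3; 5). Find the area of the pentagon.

Apply the shoelace formula: 2A = Σ (x_i·y_{i+1} − x_{i+1}·y_i), indices taken mod 5.
Cross-terms: 213, 112.5, 232.5, -20.5, 37  ⇒  Σ = 574.5
Area = |Σ|/2 = 287.25.

287.25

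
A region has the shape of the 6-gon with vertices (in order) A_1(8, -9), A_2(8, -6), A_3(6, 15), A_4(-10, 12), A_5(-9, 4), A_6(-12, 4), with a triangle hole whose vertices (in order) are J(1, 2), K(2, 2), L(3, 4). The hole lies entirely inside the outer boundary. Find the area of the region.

Outer boundary:
Cross-terms: 24, 156, 222, 68, 12, 76  ⇒  Σ = 558
Area = |Σ|/2 = 279.
Hole:
Σ = (-2) + (2) + (2) = 2
Area = |Σ|/2 = 1.
Net area = 279 − 1 = 278.

278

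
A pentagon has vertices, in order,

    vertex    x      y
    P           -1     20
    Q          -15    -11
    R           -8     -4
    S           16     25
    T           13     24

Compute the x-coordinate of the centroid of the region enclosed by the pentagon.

Apply the shoelace formula. First the cross-terms c_i = x_i·y_{i+1} − x_{i+1}·y_i:
  311, -28, -136, 59, 284  ⇒  2A = 490, A = 245.
Then Σ (x_i + x_{i+1})·c_i = -301, so x̄ = -301 / (6·245) = -43/210.

-43/210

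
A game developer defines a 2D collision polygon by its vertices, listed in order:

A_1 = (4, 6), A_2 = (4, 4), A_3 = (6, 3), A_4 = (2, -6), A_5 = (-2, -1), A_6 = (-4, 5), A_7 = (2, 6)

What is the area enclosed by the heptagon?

68

Cross-terms: -8, -12, -42, -14, -14, -34, -12  ⇒  Σ = -136
Area = |Σ|/2 = 68.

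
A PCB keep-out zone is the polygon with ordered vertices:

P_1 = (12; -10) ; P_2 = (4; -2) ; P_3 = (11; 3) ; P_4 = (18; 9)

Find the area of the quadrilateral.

96.5

Cross-terms: 16, 34, 45, -288  ⇒  Σ = -193
Area = |Σ|/2 = 96.5.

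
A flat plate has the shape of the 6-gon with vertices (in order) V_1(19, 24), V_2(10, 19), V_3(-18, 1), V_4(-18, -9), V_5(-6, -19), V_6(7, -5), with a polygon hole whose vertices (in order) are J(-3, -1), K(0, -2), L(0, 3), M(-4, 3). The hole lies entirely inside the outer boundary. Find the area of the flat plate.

Outer boundary:
Apply the shoelace (surveyor's) formula: 2A = Σ (x_i·y_{i+1} − x_{i+1}·y_i), indices taken mod 6.
V_1→V_2: (19)(19) − (10)(24) = 121
V_2→V_3: (10)(1) − (-18)(19) = 352
V_3→V_4: (-18)(-9) − (-18)(1) = 180
V_4→V_5: (-18)(-19) − (-6)(-9) = 288
V_5→V_6: (-6)(-5) − (7)(-19) = 163
V_6→V_1: (7)(24) − (19)(-5) = 263
Σ = 1367
Area = |Σ|/2 = 683.5.
Hole:
Apply the shoelace formula: 2A = Σ (x_i·y_{i+1} − x_{i+1}·y_i), indices taken mod 4.
J→K: (-3)(-2) − (0)(-1) = 6
K→L: (0)(3) − (0)(-2) = 0
L→M: (0)(3) − (-4)(3) = 12
M→J: (-4)(-1) − (-3)(3) = 13
Σ = 31
Area = |Σ|/2 = 15.5.
Net area = 683.5 − 15.5 = 668.

668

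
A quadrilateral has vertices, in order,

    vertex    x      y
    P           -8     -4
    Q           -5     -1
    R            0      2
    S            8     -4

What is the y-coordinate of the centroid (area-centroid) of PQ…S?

Apply the surveyor's formula. First the cross-terms c_i = x_i·y_{i+1} − x_{i+1}·y_i:
  -12, -10, -16, -64  ⇒  2A = -102, A = -51.
Then Σ (y_i + y_{i+1})·c_i = 594, so ȳ = 594 / (6·(-51)) = -33/17.

-33/17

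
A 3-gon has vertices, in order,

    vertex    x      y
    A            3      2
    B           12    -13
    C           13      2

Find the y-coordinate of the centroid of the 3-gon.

-3

Apply the surveyor's formula. First the cross-terms c_i = x_i·y_{i+1} − x_{i+1}·y_i:
  -63, 193, 20  ⇒  2A = 150, A = 75.
Then Σ (y_i + y_{i+1})·c_i = -1350, so ȳ = -1350 / (6·75) = -3.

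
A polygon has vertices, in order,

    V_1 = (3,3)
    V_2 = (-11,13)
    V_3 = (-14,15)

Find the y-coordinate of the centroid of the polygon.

31/3

Apply Gauss's area formula. First the cross-terms c_i = x_i·y_{i+1} − x_{i+1}·y_i:
  72, 17, -87  ⇒  2A = 2, A = 1.
Then Σ (y_i + y_{i+1})·c_i = 62, so ȳ = 62 / (6·1) = 31/3.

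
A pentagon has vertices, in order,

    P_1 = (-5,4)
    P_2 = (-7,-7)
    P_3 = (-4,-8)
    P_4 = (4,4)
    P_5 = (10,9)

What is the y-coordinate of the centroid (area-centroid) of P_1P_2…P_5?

Apply the surveyor's formula. First the cross-terms c_i = x_i·y_{i+1} − x_{i+1}·y_i:
  63, 28, 16, -4, 85  ⇒  2A = 188, A = 94.
Then Σ (y_i + y_{i+1})·c_i = 380, so ȳ = 380 / (6·94) = 95/141.

95/141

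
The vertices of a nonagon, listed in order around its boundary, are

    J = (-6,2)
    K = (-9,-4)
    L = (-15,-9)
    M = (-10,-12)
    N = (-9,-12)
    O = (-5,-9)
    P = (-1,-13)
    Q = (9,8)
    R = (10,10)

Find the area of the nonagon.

Cross-terms: 42, 21, 90, 12, 21, 56, 109, 10, 80  ⇒  Σ = 441
Area = |Σ|/2 = 220.5.

220.5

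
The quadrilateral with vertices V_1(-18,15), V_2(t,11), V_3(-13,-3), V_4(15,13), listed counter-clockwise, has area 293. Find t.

Write out the shoelace sum; only the two edges meeting at V_2 involve t:
2·Area = [((-18)·11 − t·15) + (t·(-3) − (-13)·11)] + 335
       = -18·t + 280 = 586
⇒ t = -17.

-17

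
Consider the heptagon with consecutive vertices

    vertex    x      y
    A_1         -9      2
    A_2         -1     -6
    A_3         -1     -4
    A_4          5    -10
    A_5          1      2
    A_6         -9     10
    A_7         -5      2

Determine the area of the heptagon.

Apply the shoelace formula: 2A = Σ (x_i·y_{i+1} − x_{i+1}·y_i), indices taken mod 7.
A_1→A_2: (-9)(-6) − (-1)(2) = 56
A_2→A_3: (-1)(-4) − (-1)(-6) = -2
A_3→A_4: (-1)(-10) − (5)(-4) = 30
A_4→A_5: (5)(2) − (1)(-10) = 20
A_5→A_6: (1)(10) − (-9)(2) = 28
A_6→A_7: (-9)(2) − (-5)(10) = 32
A_7→A_1: (-5)(2) − (-9)(2) = 8
Σ = 172
Area = |Σ|/2 = 86.

86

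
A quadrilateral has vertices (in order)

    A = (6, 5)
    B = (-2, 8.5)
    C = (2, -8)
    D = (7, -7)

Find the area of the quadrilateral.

Apply the shoelace (surveyor's) formula: 2A = Σ (x_i·y_{i+1} − x_{i+1}·y_i), indices taken mod 4.
Cross-terms: 61, -1, 42, 77  ⇒  Σ = 179
Area = |Σ|/2 = 89.5.

89.5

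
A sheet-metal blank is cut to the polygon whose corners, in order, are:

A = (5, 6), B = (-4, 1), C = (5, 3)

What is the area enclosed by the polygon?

13.5

Apply the shoelace (surveyor's) formula: 2A = Σ (x_i·y_{i+1} − x_{i+1}·y_i), indices taken mod 3.
Σ = (29) + (-17) + (15) = 27
Area = |Σ|/2 = 13.5.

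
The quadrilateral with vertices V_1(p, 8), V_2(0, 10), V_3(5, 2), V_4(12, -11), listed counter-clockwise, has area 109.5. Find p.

12

The doubled signed area Σ (x_i y_{i+1} − x_{i+1} y_i) is linear in p.
With p=0 it equals -33; the coefficient of p is 21 (from the two edges through V_1).
So 21·p + -33 = 2·109.5 = 219 ⇒ p = 12.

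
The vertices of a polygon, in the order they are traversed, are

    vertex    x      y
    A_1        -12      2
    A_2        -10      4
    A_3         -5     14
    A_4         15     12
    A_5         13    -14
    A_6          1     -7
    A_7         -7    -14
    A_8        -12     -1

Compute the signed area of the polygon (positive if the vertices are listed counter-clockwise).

-560.5

Cross-terms: -28, -120, -270, -366, -77, -63, -161, -36  ⇒  Σ = -1121
Signed area = Σ/2 = -560.5 (negative ⇒ clockwise traversal).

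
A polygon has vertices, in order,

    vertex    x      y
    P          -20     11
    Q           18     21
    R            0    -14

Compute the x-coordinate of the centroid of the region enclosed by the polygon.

Apply the shoelace formula. First the cross-terms c_i = x_i·y_{i+1} − x_{i+1}·y_i:
  -618, -252, -280  ⇒  2A = -1150, A = -575.
Then Σ (x_i + x_{i+1})·c_i = 2300, so x̄ = 2300 / (6·(-575)) = -2/3.

-2/3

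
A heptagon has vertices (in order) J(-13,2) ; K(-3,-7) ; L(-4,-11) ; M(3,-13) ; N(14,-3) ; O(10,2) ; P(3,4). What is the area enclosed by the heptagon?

255

Σ = (97) + (5) + (85) + (173) + (58) + (34) + (58) = 510
Area = |Σ|/2 = 255.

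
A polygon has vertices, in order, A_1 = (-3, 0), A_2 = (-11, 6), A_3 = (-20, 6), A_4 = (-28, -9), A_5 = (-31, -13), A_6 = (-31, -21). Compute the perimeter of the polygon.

84

|A_1A_2| = √((-8)² + (6)²) = √100 = 10
|A_2A_3| = √((-9)² + (0)²) = √81 = 9
|A_3A_4| = √((-8)² + (-15)²) = √289 = 17
|A_4A_5| = √((-3)² + (-4)²) = √25 = 5
|A_5A_6| = √((0)² + (-8)²) = √64 = 8
|A_6A_1| = √((28)² + (21)²) = √1225 = 35
Perimeter = 10 + 9 + 17 + 5 + 8 + 35 = 84.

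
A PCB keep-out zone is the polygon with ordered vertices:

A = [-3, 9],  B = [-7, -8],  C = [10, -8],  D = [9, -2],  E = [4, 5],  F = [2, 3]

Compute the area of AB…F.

A→B: (-3)(-8) − (-7)(9) = 87
B→C: (-7)(-8) − (10)(-8) = 136
C→D: (10)(-2) − (9)(-8) = 52
D→E: (9)(5) − (4)(-2) = 53
E→F: (4)(3) − (2)(5) = 2
F→A: (2)(9) − (-3)(3) = 27
Σ = 357
Area = |Σ|/2 = 178.5.

178.5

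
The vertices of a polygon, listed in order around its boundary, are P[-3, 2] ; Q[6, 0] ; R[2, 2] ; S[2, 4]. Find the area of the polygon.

10

Apply Gauss's area formula: 2A = Σ (x_i·y_{i+1} − x_{i+1}·y_i), indices taken mod 4.
Σ = (-12) + (12) + (4) + (16) = 20
Area = |Σ|/2 = 10.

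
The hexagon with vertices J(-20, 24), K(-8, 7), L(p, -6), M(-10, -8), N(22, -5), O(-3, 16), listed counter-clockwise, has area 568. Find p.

-19

The doubled signed area Σ (x_i y_{i+1} − x_{i+1} y_i) is linear in p.
With p=0 it equals 851; the coefficient of p is -15 (from the two edges through L).
So -15·p + 851 = 2·568 = 1136 ⇒ p = -19.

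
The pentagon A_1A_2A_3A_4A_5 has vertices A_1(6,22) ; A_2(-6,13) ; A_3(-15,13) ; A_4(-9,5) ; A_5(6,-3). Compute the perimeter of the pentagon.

76

|A_1A_2| = √((-12)² + (-9)²) = √225 = 15
|A_2A_3| = √((-9)² + (0)²) = √81 = 9
|A_3A_4| = √((6)² + (-8)²) = √100 = 10
|A_4A_5| = √((15)² + (-8)²) = √289 = 17
|A_5A_1| = √((0)² + (25)²) = √625 = 25
Perimeter = 15 + 9 + 10 + 17 + 25 = 76.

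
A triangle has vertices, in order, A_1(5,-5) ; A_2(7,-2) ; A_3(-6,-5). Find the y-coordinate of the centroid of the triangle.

Apply Gauss's area formula. First the cross-terms c_i = x_i·y_{i+1} − x_{i+1}·y_i:
  25, -47, 55  ⇒  2A = 33, A = 16.5.
Then Σ (y_i + y_{i+1})·c_i = -396, so ȳ = -396 / (6·16.5) = -4.

-4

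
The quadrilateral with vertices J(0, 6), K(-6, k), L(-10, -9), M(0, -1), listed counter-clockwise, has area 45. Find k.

Write out the shoelace sum; only the two edges meeting at K involve k:
2·Area = [(0·k − (-6)·6) + ((-6)·(-9) − (-10)·k)] + 10
       = 10·k + 100 = 90
⇒ k = -1.

-1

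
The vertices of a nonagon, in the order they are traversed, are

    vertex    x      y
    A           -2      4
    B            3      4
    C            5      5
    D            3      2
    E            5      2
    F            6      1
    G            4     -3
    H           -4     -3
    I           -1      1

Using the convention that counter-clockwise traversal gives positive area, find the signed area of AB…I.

Σ = (-20) + (-5) + (-5) + (-4) + (-7) + (-22) + (-24) + (-7) + (-2) = -96
Signed area = Σ/2 = -48 (negative ⇒ clockwise traversal).

-48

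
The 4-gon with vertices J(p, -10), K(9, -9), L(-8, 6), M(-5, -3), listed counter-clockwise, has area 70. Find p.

Write out the shoelace sum; only the two edges meeting at J involve p:
2·Area = [((-5)·(-10) − p·(-3)) + (p·(-9) − 9·(-10))] + 36
       = -6·p + 176 = 140
⇒ p = 6.

6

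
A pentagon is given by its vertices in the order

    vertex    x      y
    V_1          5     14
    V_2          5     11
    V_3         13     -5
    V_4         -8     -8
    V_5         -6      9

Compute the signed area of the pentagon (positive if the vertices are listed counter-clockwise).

-288

V_1→V_2: (5)(11) − (5)(14) = -15
V_2→V_3: (5)(-5) − (13)(11) = -168
V_3→V_4: (13)(-8) − (-8)(-5) = -144
V_4→V_5: (-8)(9) − (-6)(-8) = -120
V_5→V_1: (-6)(14) − (5)(9) = -129
Σ = -576
Signed area = Σ/2 = -288 (negative ⇒ clockwise traversal).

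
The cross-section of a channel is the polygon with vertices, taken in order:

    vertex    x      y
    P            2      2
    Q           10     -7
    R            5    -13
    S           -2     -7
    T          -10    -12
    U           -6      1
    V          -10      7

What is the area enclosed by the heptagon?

Apply the surveyor's formula: 2A = Σ (x_i·y_{i+1} − x_{i+1}·y_i), indices taken mod 7.
Cross-terms: -34, -95, -61, -46, -82, -32, -34  ⇒  Σ = -384
Area = |Σ|/2 = 192.

192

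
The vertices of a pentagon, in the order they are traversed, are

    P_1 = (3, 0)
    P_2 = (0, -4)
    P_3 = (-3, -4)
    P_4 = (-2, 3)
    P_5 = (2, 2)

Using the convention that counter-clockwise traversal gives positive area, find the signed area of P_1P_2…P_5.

Apply the shoelace (surveyor's) formula: 2A = Σ (x_i·y_{i+1} − x_{i+1}·y_i), indices taken mod 5.
P_1→P_2: (3)(-4) − (0)(0) = -12
P_2→P_3: (0)(-4) − (-3)(-4) = -12
P_3→P_4: (-3)(3) − (-2)(-4) = -17
P_4→P_5: (-2)(2) − (2)(3) = -10
P_5→P_1: (2)(0) − (3)(2) = -6
Σ = -57
Signed area = Σ/2 = -28.5 (negative ⇒ clockwise traversal).

-28.5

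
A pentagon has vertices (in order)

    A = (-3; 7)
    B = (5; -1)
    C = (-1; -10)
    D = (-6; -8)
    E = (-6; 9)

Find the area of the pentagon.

Apply Gauss's area formula: 2A = Σ (x_i·y_{i+1} − x_{i+1}·y_i), indices taken mod 5.
Σ = (-32) + (-51) + (-52) + (-102) + (-15) = -252
Area = |Σ|/2 = 126.

126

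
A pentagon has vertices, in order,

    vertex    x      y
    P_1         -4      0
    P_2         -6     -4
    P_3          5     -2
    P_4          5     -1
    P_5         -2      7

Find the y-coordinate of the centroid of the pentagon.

41/114

Apply the surveyor's formula. First the cross-terms c_i = x_i·y_{i+1} − x_{i+1}·y_i:
  16, 32, 5, 33, 28  ⇒  2A = 114, A = 57.
Then Σ (y_i + y_{i+1})·c_i = 123, so ȳ = 123 / (6·57) = 41/114.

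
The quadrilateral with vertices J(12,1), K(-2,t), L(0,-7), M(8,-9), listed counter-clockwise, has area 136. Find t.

7

Write out the shoelace sum; only the two edges meeting at K involve t:
2·Area = [(12·t − (-2)·1) + ((-2)·(-7) − 0·t)] + 172
       = 12·t + 188 = 272
⇒ t = 7.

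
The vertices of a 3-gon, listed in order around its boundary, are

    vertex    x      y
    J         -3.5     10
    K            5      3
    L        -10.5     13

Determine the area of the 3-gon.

11.75

Apply Gauss's area formula: 2A = Σ (x_i·y_{i+1} − x_{i+1}·y_i), indices taken mod 3.
J→K: (-3.5)(3) − (5)(10) = -60.5
K→L: (5)(13) − (-10.5)(3) = 96.5
L→J: (-10.5)(10) − (-3.5)(13) = -59.5
Σ = -23.5
Area = |Σ|/2 = 11.75.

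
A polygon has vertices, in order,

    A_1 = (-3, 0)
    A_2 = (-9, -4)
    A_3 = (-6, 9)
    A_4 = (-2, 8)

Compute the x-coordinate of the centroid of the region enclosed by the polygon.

Apply the shoelace (surveyor's) formula. First the cross-terms c_i = x_i·y_{i+1} − x_{i+1}·y_i:
  12, -105, -30, 24  ⇒  2A = -99, A = -49.5.
Then Σ (x_i + x_{i+1})·c_i = 1551, so x̄ = 1551 / (6·(-49.5)) = -47/9.

-47/9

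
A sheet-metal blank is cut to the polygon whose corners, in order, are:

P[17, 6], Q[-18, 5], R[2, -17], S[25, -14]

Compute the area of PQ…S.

637

Apply the shoelace (surveyor's) formula: 2A = Σ (x_i·y_{i+1} − x_{i+1}·y_i), indices taken mod 4.
P→Q: (17)(5) − (-18)(6) = 193
Q→R: (-18)(-17) − (2)(5) = 296
R→S: (2)(-14) − (25)(-17) = 397
S→P: (25)(6) − (17)(-14) = 388
Σ = 1274
Area = |Σ|/2 = 637.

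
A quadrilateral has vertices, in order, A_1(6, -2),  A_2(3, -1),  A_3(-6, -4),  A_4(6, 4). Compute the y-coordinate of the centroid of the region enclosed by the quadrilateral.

-1/9

Apply the shoelace formula. First the cross-terms c_i = x_i·y_{i+1} − x_{i+1}·y_i:
  0, -18, 0, -36  ⇒  2A = -54, A = -27.
Then Σ (y_i + y_{i+1})·c_i = 18, so ȳ = 18 / (6·(-27)) = -1/9.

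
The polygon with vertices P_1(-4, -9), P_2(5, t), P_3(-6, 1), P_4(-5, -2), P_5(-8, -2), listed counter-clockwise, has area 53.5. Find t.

-9

Write out the shoelace sum; only the two edges meeting at P_2 involve t:
2·Area = [((-4)·t − 5·(-9)) + (5·1 − (-6)·t)] + 75
       = 2·t + 125 = 107
⇒ t = -9.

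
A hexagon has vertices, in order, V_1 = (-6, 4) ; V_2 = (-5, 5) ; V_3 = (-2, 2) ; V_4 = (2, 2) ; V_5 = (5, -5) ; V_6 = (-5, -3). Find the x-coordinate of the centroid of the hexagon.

-97/87

Apply the surveyor's formula. First the cross-terms c_i = x_i·y_{i+1} − x_{i+1}·y_i:
  -10, 0, -8, -20, -40, -38  ⇒  2A = -116, A = -58.
Then Σ (x_i + x_{i+1})·c_i = 388, so x̄ = 388 / (6·(-58)) = -97/87.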